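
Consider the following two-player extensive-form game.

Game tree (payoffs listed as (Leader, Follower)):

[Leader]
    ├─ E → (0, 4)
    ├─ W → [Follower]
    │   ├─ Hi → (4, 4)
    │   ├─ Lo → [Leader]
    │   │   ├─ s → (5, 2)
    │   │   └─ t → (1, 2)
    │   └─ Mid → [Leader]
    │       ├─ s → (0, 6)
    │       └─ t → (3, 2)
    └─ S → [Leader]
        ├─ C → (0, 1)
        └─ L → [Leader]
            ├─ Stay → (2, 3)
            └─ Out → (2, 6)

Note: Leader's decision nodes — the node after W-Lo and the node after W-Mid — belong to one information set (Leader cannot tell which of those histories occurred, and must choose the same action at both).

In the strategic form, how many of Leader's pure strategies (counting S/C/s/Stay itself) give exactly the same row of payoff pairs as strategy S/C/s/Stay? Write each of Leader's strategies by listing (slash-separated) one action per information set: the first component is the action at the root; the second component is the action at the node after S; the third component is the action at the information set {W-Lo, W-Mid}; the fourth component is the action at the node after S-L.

Row for S/C/s/Stay (columns Hi, Lo, Mid): (0,1) (0,1) (0,1).
Under S/C/s/Stay, Leader's choice at the information set {W-Lo, W-Mid} and at the node after S-L can never be reached regardless of what Follower does, so varying those choices leaves every outcome unchanged.
Holding the reachable choices fixed and varying the unreachable ones freely already gives 2 × 2 = 4 equivalent strategies.
No other strategy reproduces this row, so those 4 are the full class: S/C/s/Stay, S/C/s/Out, S/C/t/Stay, S/C/t/Out.

4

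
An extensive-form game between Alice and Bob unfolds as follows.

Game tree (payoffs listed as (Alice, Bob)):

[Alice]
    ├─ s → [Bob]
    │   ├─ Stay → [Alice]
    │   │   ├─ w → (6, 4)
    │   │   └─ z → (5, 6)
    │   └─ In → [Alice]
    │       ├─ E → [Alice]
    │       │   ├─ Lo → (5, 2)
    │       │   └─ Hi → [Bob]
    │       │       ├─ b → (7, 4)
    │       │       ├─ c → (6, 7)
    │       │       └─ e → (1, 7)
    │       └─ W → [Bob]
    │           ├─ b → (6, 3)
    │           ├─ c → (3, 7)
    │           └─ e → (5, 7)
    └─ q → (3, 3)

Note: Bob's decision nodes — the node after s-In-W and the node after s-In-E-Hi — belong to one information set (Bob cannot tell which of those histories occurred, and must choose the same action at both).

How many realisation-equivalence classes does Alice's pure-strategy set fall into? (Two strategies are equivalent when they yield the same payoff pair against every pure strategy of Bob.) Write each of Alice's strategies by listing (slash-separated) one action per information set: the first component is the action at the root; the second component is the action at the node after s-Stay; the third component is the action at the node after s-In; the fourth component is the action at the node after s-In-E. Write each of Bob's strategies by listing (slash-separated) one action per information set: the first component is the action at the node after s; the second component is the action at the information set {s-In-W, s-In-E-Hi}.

Alice has 16 pure strategies: s/w/E/Lo, s/w/E/Hi, s/w/W/Lo, s/w/W/Hi, s/z/E/Lo, s/z/E/Hi, s/z/W/Lo, s/z/W/Hi, q/w/E/Lo, q/w/E/Hi, q/w/W/Lo, q/w/W/Hi, q/z/E/Lo, q/z/E/Hi, q/z/W/Lo, q/z/W/Hi. Columns: Stay/b, Stay/c, Stay/e, In/b, In/c, In/e.
{s/w/E/Lo} → row (6,4) (6,4) (6,4) (5,2) (5,2) (5,2)
{s/w/E/Hi} → row (6,4) (6,4) (6,4) (7,4) (6,7) (1,7)
{s/w/W/Lo, s/w/W/Hi} → row (6,4) (6,4) (6,4) (6,3) (3,7) (5,7)
{s/z/E/Lo} → row (5,6) (5,6) (5,6) (5,2) (5,2) (5,2)
{s/z/E/Hi} → row (5,6) (5,6) (5,6) (7,4) (6,7) (1,7)
{s/z/W/Lo, s/z/W/Hi} → row (5,6) (5,6) (5,6) (6,3) (3,7) (5,7)
{q/w/E/Lo, q/w/E/Hi, q/w/W/Lo, q/w/W/Hi, q/z/E/Lo, q/z/E/Hi, q/z/W/Lo, q/z/W/Hi} → row (3,3) (3,3) (3,3) (3,3) (3,3) (3,3)
That's 7 distinct rows out of 16 strategies.

7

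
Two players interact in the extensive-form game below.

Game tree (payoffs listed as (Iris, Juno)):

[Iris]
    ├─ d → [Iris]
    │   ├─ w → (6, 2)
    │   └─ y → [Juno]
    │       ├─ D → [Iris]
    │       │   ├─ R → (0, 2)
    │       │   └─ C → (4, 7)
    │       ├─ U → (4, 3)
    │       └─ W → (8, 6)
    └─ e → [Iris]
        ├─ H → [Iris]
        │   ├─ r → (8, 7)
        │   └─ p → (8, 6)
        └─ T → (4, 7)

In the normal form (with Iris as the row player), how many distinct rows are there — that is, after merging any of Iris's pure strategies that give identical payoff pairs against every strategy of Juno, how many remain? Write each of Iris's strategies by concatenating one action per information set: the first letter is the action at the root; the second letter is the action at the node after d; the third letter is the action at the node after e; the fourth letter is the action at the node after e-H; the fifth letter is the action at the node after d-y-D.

Iris has 32 pure strategies: dwHrR, dwHrC, dwHpR, dwHpC, dwTrR, dwTrC, dwTpR, dwTpC, dyHrR, dyHrC, dyHpR, dyHpC, dyTrR, dyTrC, dyTpR, dyTpC, ewHrR, ewHrC, ewHpR, ewHpC, ewTrR, ewTrC, ewTpR, ewTpC, eyHrR, eyHrC, eyHpR, eyHpC, eyTrR, eyTrC, eyTpR, eyTpC. Columns: D, U, W.
{dwHrR, dwHrC, dwHpR, dwHpC, dwTrR, dwTrC, dwTpR, dwTpC} → row (6,2) (6,2) (6,2)
{dyHrR, dyHpR, dyTrR, dyTpR} → row (0,2) (4,3) (8,6)
{dyHrC, dyHpC, dyTrC, dyTpC} → row (4,7) (4,3) (8,6)
{ewHrR, ewHrC, eyHrR, eyHrC} → row (8,7) (8,7) (8,7)
{ewHpR, ewHpC, eyHpR, eyHpC} → row (8,6) (8,6) (8,6)
{ewTrR, ewTrC, ewTpR, ewTpC, eyTrR, eyTrC, eyTpR, eyTpC} → row (4,7) (4,7) (4,7)
That's 6 distinct rows out of 32 strategies.

6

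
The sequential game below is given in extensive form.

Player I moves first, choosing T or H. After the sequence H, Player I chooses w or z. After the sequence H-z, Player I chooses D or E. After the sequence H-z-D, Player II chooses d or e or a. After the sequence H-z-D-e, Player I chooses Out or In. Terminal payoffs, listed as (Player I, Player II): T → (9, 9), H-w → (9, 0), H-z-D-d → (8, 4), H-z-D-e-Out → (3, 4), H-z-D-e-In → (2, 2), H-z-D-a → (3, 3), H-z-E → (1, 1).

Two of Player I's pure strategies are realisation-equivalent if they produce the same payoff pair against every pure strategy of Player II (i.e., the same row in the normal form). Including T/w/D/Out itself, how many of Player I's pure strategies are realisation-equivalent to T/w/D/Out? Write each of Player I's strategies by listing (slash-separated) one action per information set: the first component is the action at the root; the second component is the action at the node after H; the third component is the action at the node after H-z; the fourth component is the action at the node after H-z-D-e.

Row for T/w/D/Out (columns d, e, a): (9,9) (9,9) (9,9).
Under T/w/D/Out, Player I's choice at the node after H and at the node after H-z and at the node after H-z-D-e can never be reached regardless of what Player II does, so varying those choices leaves every outcome unchanged.
Holding the reachable choices fixed and varying the unreachable ones freely already gives 2 × 2 × 2 = 8 equivalent strategies.
No other strategy reproduces this row, so those 8 are the full class: T/w/D/Out, T/w/D/In, T/w/E/Out, T/w/E/In, T/z/D/Out, T/z/D/In, T/z/E/Out, T/z/E/In.

8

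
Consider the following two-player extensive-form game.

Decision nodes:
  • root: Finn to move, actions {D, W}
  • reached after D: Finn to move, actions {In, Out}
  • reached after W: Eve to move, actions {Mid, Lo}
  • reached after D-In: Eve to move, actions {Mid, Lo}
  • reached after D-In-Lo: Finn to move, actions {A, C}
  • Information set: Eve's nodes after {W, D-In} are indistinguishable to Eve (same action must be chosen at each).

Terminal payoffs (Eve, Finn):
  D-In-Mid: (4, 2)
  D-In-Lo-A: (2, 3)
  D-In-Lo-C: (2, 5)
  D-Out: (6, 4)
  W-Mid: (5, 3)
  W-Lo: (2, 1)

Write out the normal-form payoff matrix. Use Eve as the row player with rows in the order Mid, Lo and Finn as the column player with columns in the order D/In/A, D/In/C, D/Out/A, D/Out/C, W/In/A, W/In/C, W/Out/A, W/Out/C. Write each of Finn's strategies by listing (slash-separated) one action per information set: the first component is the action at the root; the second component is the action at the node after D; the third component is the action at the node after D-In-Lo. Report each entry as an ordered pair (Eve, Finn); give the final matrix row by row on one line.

Row Mid: D/In/A→(4,2), D/In/C→(4,2), D/Out/A→(6,4), D/Out/C→(6,4), W/In/A→(5,3), W/In/C→(5,3), W/Out/A→(5,3), W/Out/C→(5,3)
Row Lo: D/In/A→(2,3), D/In/C→(2,5), D/Out/A→(6,4), D/Out/C→(6,4), W/In/A→(2,1), W/In/C→(2,1), W/Out/A→(2,1), W/Out/C→(2,1)

Mid: (4,2) (4,2) (6,4) (6,4) (5,3) (5,3) (5,3) (5,3) | Lo: (2,3) (2,5) (6,4) (6,4) (2,1) (2,1) (2,1) (2,1)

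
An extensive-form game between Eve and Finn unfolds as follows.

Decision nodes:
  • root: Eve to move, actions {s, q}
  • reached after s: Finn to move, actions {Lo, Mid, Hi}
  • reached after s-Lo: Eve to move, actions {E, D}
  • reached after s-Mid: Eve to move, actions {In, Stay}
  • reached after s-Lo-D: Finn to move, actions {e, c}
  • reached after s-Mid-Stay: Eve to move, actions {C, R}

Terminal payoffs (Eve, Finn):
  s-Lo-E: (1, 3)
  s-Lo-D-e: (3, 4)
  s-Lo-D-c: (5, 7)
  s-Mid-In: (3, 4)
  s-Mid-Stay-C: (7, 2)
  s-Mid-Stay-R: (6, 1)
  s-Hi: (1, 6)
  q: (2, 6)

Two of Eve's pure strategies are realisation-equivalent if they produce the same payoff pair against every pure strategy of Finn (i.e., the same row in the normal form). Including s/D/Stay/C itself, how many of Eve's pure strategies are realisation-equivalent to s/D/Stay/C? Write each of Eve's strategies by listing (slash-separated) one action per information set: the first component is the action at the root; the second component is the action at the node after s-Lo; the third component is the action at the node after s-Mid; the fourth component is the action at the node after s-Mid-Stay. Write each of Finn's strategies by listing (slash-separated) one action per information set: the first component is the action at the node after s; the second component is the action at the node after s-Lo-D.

1

Row for s/D/Stay/C (columns Lo/e, Lo/c, Mid/e, Mid/c, Hi/e, Hi/c): (3,4) (5,7) (7,2) (7,2) (1,6) (1,6).
Every one of Eve's information sets is on the play path for some reply by Finn when Eve follows s/D/Stay/C.
Changing the action at any of them therefore changes at least one column, so only s/D/Stay/C itself gives this row.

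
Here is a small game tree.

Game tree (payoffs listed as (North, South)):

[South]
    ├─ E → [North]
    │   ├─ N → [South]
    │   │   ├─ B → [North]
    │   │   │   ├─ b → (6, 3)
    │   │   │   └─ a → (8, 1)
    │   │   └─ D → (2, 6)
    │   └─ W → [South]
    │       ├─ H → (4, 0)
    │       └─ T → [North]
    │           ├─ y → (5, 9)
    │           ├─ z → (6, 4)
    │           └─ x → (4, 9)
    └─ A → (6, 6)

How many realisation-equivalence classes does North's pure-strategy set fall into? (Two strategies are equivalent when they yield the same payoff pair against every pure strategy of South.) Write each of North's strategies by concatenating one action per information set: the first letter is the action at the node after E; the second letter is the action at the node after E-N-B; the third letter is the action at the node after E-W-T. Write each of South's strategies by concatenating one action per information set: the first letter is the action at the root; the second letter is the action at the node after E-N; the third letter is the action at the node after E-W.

5

North has 12 pure strategies: Nby, Nbz, Nbx, Nay, Naz, Nax, Wby, Wbz, Wbx, Way, Waz, Wax. Columns: EBH, EBT, EDH, EDT, ABH, ABT, ADH, ADT.
{Nby, Nbz, Nbx} → row (6,3) (6,3) (2,6) (2,6) (6,6) (6,6) (6,6) (6,6)
{Nay, Naz, Nax} → row (8,1) (8,1) (2,6) (2,6) (6,6) (6,6) (6,6) (6,6)
{Wby, Way} → row (4,0) (5,9) (4,0) (5,9) (6,6) (6,6) (6,6) (6,6)
{Wbz, Waz} → row (4,0) (6,4) (4,0) (6,4) (6,6) (6,6) (6,6) (6,6)
{Wbx, Wax} → row (4,0) (4,9) (4,0) (4,9) (6,6) (6,6) (6,6) (6,6)
That's 5 distinct rows out of 12 strategies.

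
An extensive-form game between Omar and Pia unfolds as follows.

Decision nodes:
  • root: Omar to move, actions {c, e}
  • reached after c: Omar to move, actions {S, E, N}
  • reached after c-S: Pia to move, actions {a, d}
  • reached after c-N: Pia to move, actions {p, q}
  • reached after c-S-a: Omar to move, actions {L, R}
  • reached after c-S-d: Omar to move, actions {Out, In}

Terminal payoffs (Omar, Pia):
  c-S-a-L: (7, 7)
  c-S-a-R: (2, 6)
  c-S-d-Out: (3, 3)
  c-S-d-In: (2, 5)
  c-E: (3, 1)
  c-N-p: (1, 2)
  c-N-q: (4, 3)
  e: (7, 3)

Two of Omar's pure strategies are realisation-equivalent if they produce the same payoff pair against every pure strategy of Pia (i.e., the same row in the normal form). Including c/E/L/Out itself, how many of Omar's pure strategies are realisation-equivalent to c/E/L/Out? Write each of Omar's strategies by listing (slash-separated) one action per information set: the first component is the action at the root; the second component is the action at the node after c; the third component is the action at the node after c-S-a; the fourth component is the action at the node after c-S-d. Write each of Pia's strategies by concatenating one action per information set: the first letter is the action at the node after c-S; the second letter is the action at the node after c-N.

Row for c/E/L/Out (columns ap, aq, dp, dq): (3,1) (3,1) (3,1) (3,1).
Under c/E/L/Out, Omar's choice at the node after c-S-a and at the node after c-S-d can never be reached regardless of what Pia does, so varying those choices leaves every outcome unchanged.
Holding the reachable choices fixed and varying the unreachable ones freely already gives 2 × 2 = 4 equivalent strategies.
No other strategy reproduces this row, so those 4 are the full class: c/E/L/Out, c/E/L/In, c/E/R/Out, c/E/R/In.

4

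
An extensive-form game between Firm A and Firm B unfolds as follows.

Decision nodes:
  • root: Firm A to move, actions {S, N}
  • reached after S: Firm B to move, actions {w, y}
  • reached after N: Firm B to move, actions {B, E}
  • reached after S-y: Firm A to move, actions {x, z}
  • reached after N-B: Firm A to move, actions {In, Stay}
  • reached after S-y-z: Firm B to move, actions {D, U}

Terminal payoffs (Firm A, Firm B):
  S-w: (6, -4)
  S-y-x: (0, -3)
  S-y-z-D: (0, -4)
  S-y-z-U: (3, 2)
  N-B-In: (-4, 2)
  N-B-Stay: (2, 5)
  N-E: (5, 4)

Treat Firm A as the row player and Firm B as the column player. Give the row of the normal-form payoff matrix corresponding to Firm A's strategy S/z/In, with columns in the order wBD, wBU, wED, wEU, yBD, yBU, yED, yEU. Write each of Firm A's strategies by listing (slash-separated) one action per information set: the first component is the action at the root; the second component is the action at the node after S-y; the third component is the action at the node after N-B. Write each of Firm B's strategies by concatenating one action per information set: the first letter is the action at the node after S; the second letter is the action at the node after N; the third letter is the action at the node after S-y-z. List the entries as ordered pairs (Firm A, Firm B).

(6,-4) (6,-4) (6,-4) (6,-4) (0,-4) (3,2) (0,-4) (3,2)

vs wBD: Firm A plays S → Firm B plays w at [S] → (6, -4)
vs wBU: Firm A plays S → Firm B plays w at [S] → (6, -4)
vs wED: Firm A plays S → Firm B plays w at [S] → (6, -4)
vs wEU: Firm A plays S → Firm B plays w at [S] → (6, -4)
vs yBD: Firm A plays S → Firm B plays y at [S] → Firm A plays z at [S-y] → Firm B plays D at [S-y-z] → (0, -4)
vs yBU: Firm A plays S → Firm B plays y at [S] → Firm A plays z at [S-y] → Firm B plays U at [S-y-z] → (3, 2)
vs yED: Firm A plays S → Firm B plays y at [S] → Firm A plays z at [S-y] → Firm B plays D at [S-y-z] → (0, -4)
vs yEU: Firm A plays S → Firm B plays y at [S] → Firm A plays z at [S-y] → Firm B plays U at [S-y-z] → (3, 2)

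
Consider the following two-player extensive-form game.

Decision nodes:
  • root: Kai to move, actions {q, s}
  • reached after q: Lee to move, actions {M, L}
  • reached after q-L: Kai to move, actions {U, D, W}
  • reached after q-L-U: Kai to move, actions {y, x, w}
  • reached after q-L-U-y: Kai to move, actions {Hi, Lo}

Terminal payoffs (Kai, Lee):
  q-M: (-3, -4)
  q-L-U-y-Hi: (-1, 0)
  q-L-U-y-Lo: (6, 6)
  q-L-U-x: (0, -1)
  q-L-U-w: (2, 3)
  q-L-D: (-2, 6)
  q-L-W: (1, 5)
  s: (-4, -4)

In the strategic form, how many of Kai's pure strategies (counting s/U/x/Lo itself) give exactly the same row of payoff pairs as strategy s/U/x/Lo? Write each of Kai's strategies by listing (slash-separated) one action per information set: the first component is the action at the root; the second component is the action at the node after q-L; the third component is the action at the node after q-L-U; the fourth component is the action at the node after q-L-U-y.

18

Row for s/U/x/Lo (columns M, L): (-4,-4) (-4,-4).
Under s/U/x/Lo, Kai's choice at the node after q-L and at the node after q-L-U and at the node after q-L-U-y can never be reached regardless of what Lee does, so varying those choices leaves every outcome unchanged.
Holding the reachable choices fixed and varying the unreachable ones freely already gives 3 × 3 × 2 = 18 equivalent strategies.
No other strategy reproduces this row, so those 18 are the full class: s/U/y/Hi, s/U/y/Lo, s/U/x/Hi, s/U/x/Lo, s/U/w/Hi, s/U/w/Lo, s/D/y/Hi, s/D/y/Lo, s/D/x/Hi, s/D/x/Lo, s/D/w/Hi, s/D/w/Lo, s/W/y/Hi, s/W/y/Lo, s/W/x/Hi, s/W/x/Lo, s/W/w/Hi, s/W/w/Lo.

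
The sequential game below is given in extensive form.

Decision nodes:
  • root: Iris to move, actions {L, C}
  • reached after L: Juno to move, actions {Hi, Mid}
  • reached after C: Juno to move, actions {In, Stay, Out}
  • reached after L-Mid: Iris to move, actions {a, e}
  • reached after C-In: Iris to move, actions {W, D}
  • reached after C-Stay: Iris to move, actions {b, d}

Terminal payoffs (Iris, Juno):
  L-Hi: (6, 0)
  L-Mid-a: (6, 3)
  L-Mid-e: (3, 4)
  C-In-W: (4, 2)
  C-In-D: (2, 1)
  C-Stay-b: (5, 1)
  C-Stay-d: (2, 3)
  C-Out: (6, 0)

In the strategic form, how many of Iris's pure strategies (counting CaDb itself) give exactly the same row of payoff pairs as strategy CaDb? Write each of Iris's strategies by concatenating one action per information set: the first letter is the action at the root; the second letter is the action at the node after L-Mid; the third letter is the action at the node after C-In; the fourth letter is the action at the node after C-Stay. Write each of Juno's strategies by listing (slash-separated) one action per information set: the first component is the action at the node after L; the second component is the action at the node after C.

Row for CaDb (columns Hi/In, Hi/Stay, Hi/Out, Mid/In, Mid/Stay, Mid/Out): (2,1) (5,1) (6,0) (2,1) (5,1) (6,0).
Under CaDb, Iris's choice at the node after L-Mid can never be reached regardless of what Juno does, so varying those choices leaves every outcome unchanged.
Holding the reachable choices fixed and varying the unreachable one freely already gives 2 equivalent strategies.
No other strategy reproduces this row, so those 2 are the full class: CaDb, CeDb.

2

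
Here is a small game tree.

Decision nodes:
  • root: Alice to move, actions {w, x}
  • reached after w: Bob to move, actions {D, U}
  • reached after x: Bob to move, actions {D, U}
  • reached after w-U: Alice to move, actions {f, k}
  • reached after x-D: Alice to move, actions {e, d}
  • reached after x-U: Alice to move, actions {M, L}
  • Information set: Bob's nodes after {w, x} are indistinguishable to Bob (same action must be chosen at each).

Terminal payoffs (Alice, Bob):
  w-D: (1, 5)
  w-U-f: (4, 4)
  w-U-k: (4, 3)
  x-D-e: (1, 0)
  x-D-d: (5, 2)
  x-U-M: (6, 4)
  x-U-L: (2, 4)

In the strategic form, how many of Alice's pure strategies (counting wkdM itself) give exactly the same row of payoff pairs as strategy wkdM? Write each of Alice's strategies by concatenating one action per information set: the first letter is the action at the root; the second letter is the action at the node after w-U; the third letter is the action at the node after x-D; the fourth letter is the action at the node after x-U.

4

Row for wkdM (columns D, U): (1,5) (4,3).
Under wkdM, Alice's choice at the node after x-D and at the node after x-U can never be reached regardless of what Bob does, so varying those choices leaves every outcome unchanged.
Holding the reachable choices fixed and varying the unreachable ones freely already gives 2 × 2 = 4 equivalent strategies.
No other strategy reproduces this row, so those 4 are the full class: wkeM, wkeL, wkdM, wkdL.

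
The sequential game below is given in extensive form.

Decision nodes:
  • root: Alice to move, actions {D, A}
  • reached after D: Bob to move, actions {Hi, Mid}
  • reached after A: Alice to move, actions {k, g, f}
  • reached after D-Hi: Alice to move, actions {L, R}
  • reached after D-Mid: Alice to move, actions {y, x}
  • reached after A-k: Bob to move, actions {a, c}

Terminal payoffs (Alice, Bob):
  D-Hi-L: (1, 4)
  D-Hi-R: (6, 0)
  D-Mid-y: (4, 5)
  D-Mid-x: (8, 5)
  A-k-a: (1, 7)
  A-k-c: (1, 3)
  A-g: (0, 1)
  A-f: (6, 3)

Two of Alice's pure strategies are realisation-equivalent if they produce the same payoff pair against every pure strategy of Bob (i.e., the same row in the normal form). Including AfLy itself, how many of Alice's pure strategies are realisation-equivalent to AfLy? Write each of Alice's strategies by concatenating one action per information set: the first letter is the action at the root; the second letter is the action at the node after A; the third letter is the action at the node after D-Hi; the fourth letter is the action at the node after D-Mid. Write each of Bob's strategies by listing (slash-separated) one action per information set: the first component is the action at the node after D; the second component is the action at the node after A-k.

4

Row for AfLy (columns Hi/a, Hi/c, Mid/a, Mid/c): (6,3) (6,3) (6,3) (6,3).
Under AfLy, Alice's choice at the node after D-Hi and at the node after D-Mid can never be reached regardless of what Bob does, so varying those choices leaves every outcome unchanged.
Holding the reachable choices fixed and varying the unreachable ones freely already gives 2 × 2 = 4 equivalent strategies.
No other strategy reproduces this row, so those 4 are the full class: AfLy, AfLx, AfRy, AfRx.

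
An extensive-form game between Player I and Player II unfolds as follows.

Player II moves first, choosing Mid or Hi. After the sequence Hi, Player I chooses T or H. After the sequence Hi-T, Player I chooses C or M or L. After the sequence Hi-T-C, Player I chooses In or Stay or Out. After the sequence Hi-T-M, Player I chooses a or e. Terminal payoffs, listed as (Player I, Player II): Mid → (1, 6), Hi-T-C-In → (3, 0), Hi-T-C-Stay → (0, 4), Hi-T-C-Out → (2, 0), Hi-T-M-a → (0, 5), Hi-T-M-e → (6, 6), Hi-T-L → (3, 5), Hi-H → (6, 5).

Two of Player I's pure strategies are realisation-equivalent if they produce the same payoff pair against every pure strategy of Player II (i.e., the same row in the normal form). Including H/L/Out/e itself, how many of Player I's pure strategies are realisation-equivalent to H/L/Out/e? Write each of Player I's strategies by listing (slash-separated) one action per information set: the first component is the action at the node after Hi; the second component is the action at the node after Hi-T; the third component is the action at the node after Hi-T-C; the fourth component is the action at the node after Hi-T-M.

Row for H/L/Out/e (columns Mid, Hi): (1,6) (6,5).
Under H/L/Out/e, Player I's choice at the node after Hi-T and at the node after Hi-T-C and at the node after Hi-T-M can never be reached regardless of what Player II does, so varying those choices leaves every outcome unchanged.
Holding the reachable choices fixed and varying the unreachable ones freely already gives 3 × 3 × 2 = 18 equivalent strategies.
No other strategy reproduces this row, so those 18 are the full class: H/C/In/a, H/C/In/e, H/C/Stay/a, H/C/Stay/e, H/C/Out/a, H/C/Out/e, H/M/In/a, H/M/In/e, H/M/Stay/a, H/M/Stay/e, H/M/Out/a, H/M/Out/e, H/L/In/a, H/L/In/e, H/L/Stay/a, H/L/Stay/e, H/L/Out/a, H/L/Out/e.

18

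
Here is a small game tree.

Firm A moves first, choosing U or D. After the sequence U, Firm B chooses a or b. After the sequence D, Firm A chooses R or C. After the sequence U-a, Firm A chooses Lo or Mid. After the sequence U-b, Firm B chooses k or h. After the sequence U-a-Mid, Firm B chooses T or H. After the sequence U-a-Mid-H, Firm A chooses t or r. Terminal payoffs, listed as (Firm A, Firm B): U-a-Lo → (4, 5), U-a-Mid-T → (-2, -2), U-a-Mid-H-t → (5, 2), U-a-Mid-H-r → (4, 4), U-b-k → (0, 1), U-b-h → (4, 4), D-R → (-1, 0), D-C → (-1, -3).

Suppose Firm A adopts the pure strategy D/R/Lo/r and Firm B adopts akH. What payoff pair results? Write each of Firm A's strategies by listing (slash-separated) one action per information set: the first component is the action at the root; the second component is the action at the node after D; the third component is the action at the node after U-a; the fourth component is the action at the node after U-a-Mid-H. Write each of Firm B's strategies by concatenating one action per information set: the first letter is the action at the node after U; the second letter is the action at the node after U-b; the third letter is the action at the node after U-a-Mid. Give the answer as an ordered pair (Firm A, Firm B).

Trace the play path from the root:
  Firm A plays D
  Firm A plays R at [D]
→ terminal payoff (-1, 0).
(Firm A's choice at the node after U-a is never reached on this path, so it doesn't affect the outcome.)

(-1, 0)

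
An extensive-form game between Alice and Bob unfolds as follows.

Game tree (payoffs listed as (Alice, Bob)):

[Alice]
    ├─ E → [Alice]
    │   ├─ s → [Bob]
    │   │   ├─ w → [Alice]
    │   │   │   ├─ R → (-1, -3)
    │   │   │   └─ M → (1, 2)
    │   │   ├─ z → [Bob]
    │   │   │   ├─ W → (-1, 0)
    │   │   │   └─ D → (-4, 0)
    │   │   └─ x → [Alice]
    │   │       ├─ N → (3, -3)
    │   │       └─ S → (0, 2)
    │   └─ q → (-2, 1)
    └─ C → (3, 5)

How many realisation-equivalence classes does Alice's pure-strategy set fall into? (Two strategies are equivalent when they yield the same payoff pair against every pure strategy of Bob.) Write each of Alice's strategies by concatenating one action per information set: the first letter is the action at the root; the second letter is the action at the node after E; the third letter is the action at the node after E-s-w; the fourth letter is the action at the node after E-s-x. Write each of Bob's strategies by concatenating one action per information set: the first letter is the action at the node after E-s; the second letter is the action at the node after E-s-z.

Alice has 16 pure strategies: EsRN, EsRS, EsMN, EsMS, EqRN, EqRS, EqMN, EqMS, CsRN, CsRS, CsMN, CsMS, CqRN, CqRS, CqMN, CqMS. Columns: wW, wD, zW, zD, xW, xD.
{EsRN} → row (-1,-3) (-1,-3) (-1,0) (-4,0) (3,-3) (3,-3)
{EsRS} → row (-1,-3) (-1,-3) (-1,0) (-4,0) (0,2) (0,2)
{EsMN} → row (1,2) (1,2) (-1,0) (-4,0) (3,-3) (3,-3)
{EsMS} → row (1,2) (1,2) (-1,0) (-4,0) (0,2) (0,2)
{EqRN, EqRS, EqMN, EqMS} → row (-2,1) (-2,1) (-2,1) (-2,1) (-2,1) (-2,1)
{CsRN, CsRS, CsMN, CsMS, CqRN, CqRS, CqMN, CqMS} → row (3,5) (3,5) (3,5) (3,5) (3,5) (3,5)
That's 6 distinct rows out of 16 strategies.

6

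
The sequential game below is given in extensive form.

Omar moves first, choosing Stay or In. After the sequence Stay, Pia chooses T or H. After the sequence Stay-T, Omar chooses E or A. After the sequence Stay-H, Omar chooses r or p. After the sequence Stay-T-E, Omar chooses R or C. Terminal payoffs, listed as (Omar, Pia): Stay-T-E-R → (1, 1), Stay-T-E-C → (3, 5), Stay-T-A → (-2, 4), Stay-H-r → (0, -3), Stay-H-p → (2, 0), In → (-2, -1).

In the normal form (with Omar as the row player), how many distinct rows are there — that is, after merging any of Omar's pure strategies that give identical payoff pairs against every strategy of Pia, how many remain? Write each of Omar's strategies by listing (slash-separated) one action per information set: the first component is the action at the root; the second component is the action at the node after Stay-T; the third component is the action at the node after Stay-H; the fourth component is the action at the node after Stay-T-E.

7

Omar has 16 pure strategies: Stay/E/r/R, Stay/E/r/C, Stay/E/p/R, Stay/E/p/C, Stay/A/r/R, Stay/A/r/C, Stay/A/p/R, Stay/A/p/C, In/E/r/R, In/E/r/C, In/E/p/R, In/E/p/C, In/A/r/R, In/A/r/C, In/A/p/R, In/A/p/C. Columns: T, H.
{Stay/E/r/R} → row (1,1) (0,-3)
{Stay/E/r/C} → row (3,5) (0,-3)
{Stay/E/p/R} → row (1,1) (2,0)
{Stay/E/p/C} → row (3,5) (2,0)
{Stay/A/r/R, Stay/A/r/C} → row (-2,4) (0,-3)
{Stay/A/p/R, Stay/A/p/C} → row (-2,4) (2,0)
{In/E/r/R, In/E/r/C, In/E/p/R, In/E/p/C, In/A/r/R, In/A/r/C, In/A/p/R, In/A/p/C} → row (-2,-1) (-2,-1)
That's 7 distinct rows out of 16 strategies.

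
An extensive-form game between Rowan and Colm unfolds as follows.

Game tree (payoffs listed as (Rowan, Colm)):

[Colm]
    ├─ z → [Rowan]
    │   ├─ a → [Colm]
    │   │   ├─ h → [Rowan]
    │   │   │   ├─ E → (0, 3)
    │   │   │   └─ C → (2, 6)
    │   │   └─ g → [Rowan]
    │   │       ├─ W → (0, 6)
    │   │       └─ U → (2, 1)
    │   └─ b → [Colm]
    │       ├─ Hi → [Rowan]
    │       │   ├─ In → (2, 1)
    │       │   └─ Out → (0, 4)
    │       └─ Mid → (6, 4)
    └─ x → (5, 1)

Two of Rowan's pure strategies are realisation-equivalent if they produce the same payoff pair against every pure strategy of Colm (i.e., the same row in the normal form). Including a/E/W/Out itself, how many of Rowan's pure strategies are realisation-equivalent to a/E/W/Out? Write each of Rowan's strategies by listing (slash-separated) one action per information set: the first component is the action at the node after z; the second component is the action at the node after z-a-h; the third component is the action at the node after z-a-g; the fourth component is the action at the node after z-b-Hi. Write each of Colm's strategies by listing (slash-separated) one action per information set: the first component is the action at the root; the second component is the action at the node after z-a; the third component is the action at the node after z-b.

Row for a/E/W/Out (columns z/h/Hi, z/h/Mid, z/g/Hi, z/g/Mid, x/h/Hi, x/h/Mid, x/g/Hi, x/g/Mid): (0,3) (0,3) (0,6) (0,6) (5,1) (5,1) (5,1) (5,1).
Under a/E/W/Out, Rowan's choice at the node after z-b-Hi can never be reached regardless of what Colm does, so varying those choices leaves every outcome unchanged.
Holding the reachable choices fixed and varying the unreachable one freely already gives 2 equivalent strategies.
No other strategy reproduces this row, so those 2 are the full class: a/E/W/In, a/E/W/Out.

2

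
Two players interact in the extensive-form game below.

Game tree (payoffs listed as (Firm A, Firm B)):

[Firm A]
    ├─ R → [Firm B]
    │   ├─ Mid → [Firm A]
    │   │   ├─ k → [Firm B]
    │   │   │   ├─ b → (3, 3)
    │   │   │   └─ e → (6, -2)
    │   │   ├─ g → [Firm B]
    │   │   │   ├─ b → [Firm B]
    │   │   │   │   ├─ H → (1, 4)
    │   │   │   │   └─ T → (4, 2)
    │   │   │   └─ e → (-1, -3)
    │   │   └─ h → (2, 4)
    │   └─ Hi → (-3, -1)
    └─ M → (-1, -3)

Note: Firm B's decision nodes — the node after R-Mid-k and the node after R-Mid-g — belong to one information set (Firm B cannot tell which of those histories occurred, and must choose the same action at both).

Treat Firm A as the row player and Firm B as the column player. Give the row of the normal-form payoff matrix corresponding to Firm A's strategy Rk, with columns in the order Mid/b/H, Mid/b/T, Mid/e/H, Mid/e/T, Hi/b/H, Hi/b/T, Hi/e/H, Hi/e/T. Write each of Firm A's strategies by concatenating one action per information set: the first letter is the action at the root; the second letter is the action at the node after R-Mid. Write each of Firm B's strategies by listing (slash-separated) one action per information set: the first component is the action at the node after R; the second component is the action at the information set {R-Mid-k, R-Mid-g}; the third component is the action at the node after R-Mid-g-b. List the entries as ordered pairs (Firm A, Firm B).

(3,3) (3,3) (6,-2) (6,-2) (-3,-1) (-3,-1) (-3,-1) (-3,-1)

vs Mid/b/H: Firm A plays R → Firm B plays Mid at [R] → Firm A plays k at [R-Mid] → Firm B plays b at [R-Mid-k] → (3, 3)
vs Mid/b/T: Firm A plays R → Firm B plays Mid at [R] → Firm A plays k at [R-Mid] → Firm B plays b at [R-Mid-k] → (3, 3)
vs Mid/e/H: Firm A plays R → Firm B plays Mid at [R] → Firm A plays k at [R-Mid] → Firm B plays e at [R-Mid-k] → (6, -2)
vs Mid/e/T: Firm A plays R → Firm B plays Mid at [R] → Firm A plays k at [R-Mid] → Firm B plays e at [R-Mid-k] → (6, -2)
vs Hi/b/H: Firm A plays R → Firm B plays Hi at [R] → (-3, -1)
vs Hi/b/T: Firm A plays R → Firm B plays Hi at [R] → (-3, -1)
vs Hi/e/H: Firm A plays R → Firm B plays Hi at [R] → (-3, -1)
vs Hi/e/T: Firm A plays R → Firm B plays Hi at [R] → (-3, -1)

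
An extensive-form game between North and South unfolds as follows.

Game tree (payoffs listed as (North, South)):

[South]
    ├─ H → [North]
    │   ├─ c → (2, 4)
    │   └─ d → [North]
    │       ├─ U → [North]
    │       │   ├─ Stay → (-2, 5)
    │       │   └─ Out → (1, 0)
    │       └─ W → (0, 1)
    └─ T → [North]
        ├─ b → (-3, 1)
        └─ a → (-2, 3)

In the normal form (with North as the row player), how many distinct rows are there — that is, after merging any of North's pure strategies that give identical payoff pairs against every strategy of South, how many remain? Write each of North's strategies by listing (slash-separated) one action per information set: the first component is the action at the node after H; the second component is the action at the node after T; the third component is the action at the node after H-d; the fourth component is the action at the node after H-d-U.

North has 16 pure strategies: c/b/U/Stay, c/b/U/Out, c/b/W/Stay, c/b/W/Out, c/a/U/Stay, c/a/U/Out, c/a/W/Stay, c/a/W/Out, d/b/U/Stay, d/b/U/Out, d/b/W/Stay, d/b/W/Out, d/a/U/Stay, d/a/U/Out, d/a/W/Stay, d/a/W/Out. Columns: H, T.
{c/b/U/Stay, c/b/U/Out, c/b/W/Stay, c/b/W/Out} → row (2,4) (-3,1)
{c/a/U/Stay, c/a/U/Out, c/a/W/Stay, c/a/W/Out} → row (2,4) (-2,3)
{d/b/U/Stay} → row (-2,5) (-3,1)
{d/b/U/Out} → row (1,0) (-3,1)
{d/b/W/Stay, d/b/W/Out} → row (0,1) (-3,1)
{d/a/U/Stay} → row (-2,5) (-2,3)
{d/a/U/Out} → row (1,0) (-2,3)
{d/a/W/Stay, d/a/W/Out} → row (0,1) (-2,3)
That's 8 distinct rows out of 16 strategies.

8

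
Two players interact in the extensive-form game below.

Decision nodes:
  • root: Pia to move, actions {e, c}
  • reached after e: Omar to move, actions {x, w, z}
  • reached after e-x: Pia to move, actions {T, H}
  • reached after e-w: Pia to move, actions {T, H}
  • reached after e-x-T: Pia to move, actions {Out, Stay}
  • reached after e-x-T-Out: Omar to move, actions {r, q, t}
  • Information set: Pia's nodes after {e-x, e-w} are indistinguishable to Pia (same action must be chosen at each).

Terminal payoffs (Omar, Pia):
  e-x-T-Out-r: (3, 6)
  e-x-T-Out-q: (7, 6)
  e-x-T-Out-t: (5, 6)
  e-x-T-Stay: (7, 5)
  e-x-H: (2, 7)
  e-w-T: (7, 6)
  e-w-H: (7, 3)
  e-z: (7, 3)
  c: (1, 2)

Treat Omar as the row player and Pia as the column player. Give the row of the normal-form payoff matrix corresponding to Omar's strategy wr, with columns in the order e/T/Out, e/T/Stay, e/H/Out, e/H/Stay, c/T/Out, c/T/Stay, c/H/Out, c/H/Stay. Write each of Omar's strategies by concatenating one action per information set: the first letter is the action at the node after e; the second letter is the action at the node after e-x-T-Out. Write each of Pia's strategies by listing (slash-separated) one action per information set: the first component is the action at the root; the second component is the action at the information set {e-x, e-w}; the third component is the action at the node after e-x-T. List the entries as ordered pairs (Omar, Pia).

vs e/T/Out: Pia plays e → Omar plays w at [e] → Pia plays T at [e-w] → (7, 6)
vs e/T/Stay: Pia plays e → Omar plays w at [e] → Pia plays T at [e-w] → (7, 6)
vs e/H/Out: Pia plays e → Omar plays w at [e] → Pia plays H at [e-w] → (7, 3)
vs e/H/Stay: Pia plays e → Omar plays w at [e] → Pia plays H at [e-w] → (7, 3)
vs c/T/Out: Pia plays c → (1, 2)
vs c/T/Stay: Pia plays c → (1, 2)
vs c/H/Out: Pia plays c → (1, 2)
vs c/H/Stay: Pia plays c → (1, 2)

(7,6) (7,6) (7,3) (7,3) (1,2) (1,2) (1,2) (1,2)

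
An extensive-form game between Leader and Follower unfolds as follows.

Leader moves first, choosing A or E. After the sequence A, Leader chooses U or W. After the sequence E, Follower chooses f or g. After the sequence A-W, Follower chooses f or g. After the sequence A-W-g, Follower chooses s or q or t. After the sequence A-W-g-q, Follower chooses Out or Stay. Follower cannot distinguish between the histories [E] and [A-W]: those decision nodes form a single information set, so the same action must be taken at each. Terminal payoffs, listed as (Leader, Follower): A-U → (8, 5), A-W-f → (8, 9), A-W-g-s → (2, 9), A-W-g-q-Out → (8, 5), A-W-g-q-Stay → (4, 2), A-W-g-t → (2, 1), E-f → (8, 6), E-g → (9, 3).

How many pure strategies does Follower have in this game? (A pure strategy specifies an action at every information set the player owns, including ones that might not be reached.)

Follower owns the information set {E, A-W} with actions {f, g} — two choices.
Follower owns the node after A-W-g with actions {s, q, t} — three choices.
Follower owns the node after A-W-g-q with actions {Out, Stay} — two choices.
A pure strategy fixes one action at each information set independently, so the count is the product 2 × 3 × 2 = 12.
(For reference, Leader has 4 pure strategies, giving a 12×4 normal-form matrix.)

12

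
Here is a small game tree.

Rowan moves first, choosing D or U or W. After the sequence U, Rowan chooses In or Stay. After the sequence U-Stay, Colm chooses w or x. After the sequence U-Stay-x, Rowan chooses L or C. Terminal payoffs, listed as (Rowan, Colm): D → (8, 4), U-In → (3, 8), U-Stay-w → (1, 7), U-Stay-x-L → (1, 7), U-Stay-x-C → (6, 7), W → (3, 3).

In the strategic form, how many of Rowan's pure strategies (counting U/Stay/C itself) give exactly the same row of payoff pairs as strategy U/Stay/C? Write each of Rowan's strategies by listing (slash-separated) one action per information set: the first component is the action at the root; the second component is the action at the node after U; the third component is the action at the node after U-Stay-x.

1

Row for U/Stay/C (columns w, x): (1,7) (6,7).
Every one of Rowan's information sets is on the play path for some reply by Colm when Rowan follows U/Stay/C.
Changing the action at any of them therefore changes at least one column, so only U/Stay/C itself gives this row.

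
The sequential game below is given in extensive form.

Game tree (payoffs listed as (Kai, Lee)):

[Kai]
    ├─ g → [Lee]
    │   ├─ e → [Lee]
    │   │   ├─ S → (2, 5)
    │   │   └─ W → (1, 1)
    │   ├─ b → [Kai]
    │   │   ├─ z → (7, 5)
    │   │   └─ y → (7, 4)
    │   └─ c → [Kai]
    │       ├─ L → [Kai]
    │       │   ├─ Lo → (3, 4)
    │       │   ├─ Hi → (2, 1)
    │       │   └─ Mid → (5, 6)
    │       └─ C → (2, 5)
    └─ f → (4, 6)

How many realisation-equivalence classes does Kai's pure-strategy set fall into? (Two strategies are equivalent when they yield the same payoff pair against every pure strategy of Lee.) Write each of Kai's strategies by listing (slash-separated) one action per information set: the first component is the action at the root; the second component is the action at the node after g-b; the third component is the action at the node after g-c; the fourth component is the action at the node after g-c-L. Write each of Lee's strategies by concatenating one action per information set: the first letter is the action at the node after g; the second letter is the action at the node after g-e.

9

Kai has 24 pure strategies: g/z/L/Lo, g/z/L/Hi, g/z/L/Mid, g/z/C/Lo, g/z/C/Hi, g/z/C/Mid, g/y/L/Lo, g/y/L/Hi, g/y/L/Mid, g/y/C/Lo, g/y/C/Hi, g/y/C/Mid, f/z/L/Lo, f/z/L/Hi, f/z/L/Mid, f/z/C/Lo, f/z/C/Hi, f/z/C/Mid, f/y/L/Lo, f/y/L/Hi, f/y/L/Mid, f/y/C/Lo, f/y/C/Hi, f/y/C/Mid. Columns: eS, eW, bS, bW, cS, cW.
{g/z/L/Lo} → row (2,5) (1,1) (7,5) (7,5) (3,4) (3,4)
{g/z/L/Hi} → row (2,5) (1,1) (7,5) (7,5) (2,1) (2,1)
{g/z/L/Mid} → row (2,5) (1,1) (7,5) (7,5) (5,6) (5,6)
{g/z/C/Lo, g/z/C/Hi, g/z/C/Mid} → row (2,5) (1,1) (7,5) (7,5) (2,5) (2,5)
{g/y/L/Lo} → row (2,5) (1,1) (7,4) (7,4) (3,4) (3,4)
{g/y/L/Hi} → row (2,5) (1,1) (7,4) (7,4) (2,1) (2,1)
{g/y/L/Mid} → row (2,5) (1,1) (7,4) (7,4) (5,6) (5,6)
{g/y/C/Lo, g/y/C/Hi, g/y/C/Mid} → row (2,5) (1,1) (7,4) (7,4) (2,5) (2,5)
{f/z/L/Lo, f/z/L/Hi, f/z/L/Mid, f/z/C/Lo, f/z/C/Hi, f/z/C/Mid, f/y/L/Lo, f/y/L/Hi, f/y/L/Mid, f/y/C/Lo, f/y/C/Hi, f/y/C/Mid} → row (4,6) (4,6) (4,6) (4,6) (4,6) (4,6)
That's 9 distinct rows out of 24 strategies.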